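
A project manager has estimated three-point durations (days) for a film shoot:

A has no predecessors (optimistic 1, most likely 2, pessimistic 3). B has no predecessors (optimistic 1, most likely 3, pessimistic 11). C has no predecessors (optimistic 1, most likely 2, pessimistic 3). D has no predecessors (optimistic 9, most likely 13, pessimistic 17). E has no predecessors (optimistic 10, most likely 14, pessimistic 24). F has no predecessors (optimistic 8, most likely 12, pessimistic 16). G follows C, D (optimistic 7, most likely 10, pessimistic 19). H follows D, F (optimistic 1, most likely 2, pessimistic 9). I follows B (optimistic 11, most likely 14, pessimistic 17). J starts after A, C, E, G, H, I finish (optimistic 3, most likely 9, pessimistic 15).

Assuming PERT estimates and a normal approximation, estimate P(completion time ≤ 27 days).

0.028

te_A = (1 + 4·2 + 3)/6 = 12/6 = 2; σ²_A = ((3−1)/6)² = 0.111
te_B = (1 + 4·3 + 11)/6 = 24/6 = 4; σ²_B = ((11−1)/6)² = 2.778
te_C = (1 + 4·2 + 3)/6 = 12/6 = 2; σ²_C = ((3−1)/6)² = 0.111
te_D = (9 + 4·13 + 17)/6 = 78/6 = 13; σ²_D = ((17−9)/6)² = 1.778
te_E = (10 + 4·14 + 24)/6 = 90/6 = 15; σ²_E = ((24−10)/6)² = 5.444
te_F = (8 + 4·12 + 16)/6 = 72/6 = 12; σ²_F = ((16−8)/6)² = 1.778
te_G = (7 + 4·10 + 19)/6 = 66/6 = 11; σ²_G = ((19−7)/6)² = 4.000
te_H = (1 + 4·2 + 9)/6 = 18/6 = 3; σ²_H = ((9−1)/6)² = 1.778
te_I = (11 + 4·14 + 17)/6 = 84/6 = 14; σ²_I = ((17−11)/6)² = 1.000
te_J = (3 + 4·9 + 15)/6 = 54/6 = 9; σ²_J = ((15−3)/6)² = 4.000

Forward pass:
ES_A = 0; EF_A = 2
ES_B = 0; EF_B = 4
ES_C = 0; EF_C = 2
ES_D = 0; EF_D = 13
ES_E = 0; EF_E = 15
ES_F = 0; EF_F = 12
ES_G = max(EF_C=2, EF_D=13) = 13; EF_G = 13+11 = 24
ES_H = max(EF_D=13, EF_F=12) = 13; EF_H = 13+3 = 16
ES_I = 4; EF_I = 4+14 = 18
ES_J = max(EF_A=2, EF_C=2, EF_E=15, EF_G=24, EF_H=16, EF_I=18) = 24; EF_J = 24+9 = 33
Expected project duration μ = 33 days. Critical path: D → G → J.

Variance along critical path = 1.778 + 4.000 + 4.000 = 9.778; σ = √9.778 = 3.127 days.
Z = (27 − 33) / 3.127 = -1.919
P(T ≤ 27) = Φ(-1.919) ≈ 0.028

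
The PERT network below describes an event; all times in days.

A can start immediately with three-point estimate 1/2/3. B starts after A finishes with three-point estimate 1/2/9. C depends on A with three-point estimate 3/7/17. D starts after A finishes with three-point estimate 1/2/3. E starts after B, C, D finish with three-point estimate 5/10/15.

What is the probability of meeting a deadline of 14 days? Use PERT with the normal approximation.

te_A = (1 + 4·2 + 3)/6 = 12/6 = 2; σ²_A = ((3−1)/6)² = 0.111
te_B = (1 + 4·2 + 9)/6 = 18/6 = 3; σ²_B = ((9−1)/6)² = 1.778
te_C = (3 + 4·7 + 17)/6 = 48/6 = 8; σ²_C = ((17−3)/6)² = 5.444
te_D = (1 + 4·2 + 3)/6 = 12/6 = 2; σ²_D = ((3−1)/6)² = 0.111
te_E = (5 + 4·10 + 15)/6 = 60/6 = 10; σ²_E = ((15−5)/6)² = 2.778

Forward pass:
ES_A = 0; EF_A = 2
ES_B = 2; EF_B = 2+3 = 5
ES_C = 2; EF_C = 2+8 = 10
ES_D = 2; EF_D = 2+2 = 4
ES_E = max(EF_B=5, EF_C=10, EF_D=4) = 10; EF_E = 10+10 = 20
Expected project duration μ = 20 days. Critical path: A → C → E.

Variance along critical path = 0.111 + 5.444 + 2.778 = 8.333; σ = √8.333 = 2.887 days.
Z = (14 − 20) / 2.887 = -2.078
P(T ≤ 14) = Φ(-2.078) ≈ 0.019

0.019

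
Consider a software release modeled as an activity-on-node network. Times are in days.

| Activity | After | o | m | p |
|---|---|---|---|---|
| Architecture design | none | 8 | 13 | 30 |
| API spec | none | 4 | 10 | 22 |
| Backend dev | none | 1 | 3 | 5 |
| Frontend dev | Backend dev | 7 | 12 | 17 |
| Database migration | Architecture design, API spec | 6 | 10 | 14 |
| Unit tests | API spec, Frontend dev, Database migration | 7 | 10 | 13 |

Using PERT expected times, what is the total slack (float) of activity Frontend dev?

te_Architecture design = (8 + 4·13 + 30)/6 = 90/6 = 15
te_API spec = (4 + 4·10 + 22)/6 = 66/6 = 11
te_Backend dev = (1 + 4·3 + 5)/6 = 18/6 = 3
te_Frontend dev = (7 + 4·12 + 17)/6 = 72/6 = 12
te_Database migration = (6 + 4·10 + 14)/6 = 60/6 = 10
te_Unit tests = (7 + 4·10 + 13)/6 = 60/6 = 10

Forward pass:
ES_Architecture design = 0; EF_Architecture design = 15
ES_API spec = 0; EF_API spec = 11
ES_Backend dev = 0; EF_Backend dev = 3
ES_Frontend dev = 3; EF_Frontend dev = 3+12 = 15
ES_Database migration = max(EF_Architecture design=15, EF_API spec=11) = 15; EF_Database migration = 15+10 = 25
ES_Unit tests = max(EF_API spec=11, EF_Frontend dev=15, EF_Database migration=25) = 25; EF_Unit tests = 25+10 = 35
Expected project duration μ = 35 days. Critical path: Architecture design → Database migration → Unit tests.

Backward pass:
LF_Unit tests = 35; LS_Unit tests = 35−10 = 25
LF_Database migration = LS_Unit tests = 25; LS_Database migration = 25−10 = 15
LF_Frontend dev = LS_Unit tests = 25; LS_Frontend dev = 25−12 = 13
LF_Backend dev = LS_Frontend dev = 13; LS_Backend dev = 13−3 = 10
LF_API spec = min(LS_Database migration=15, LS_Unit tests=25) = 15; LS_API spec = 15−11 = 4
LF_Architecture design = LS_Database migration = 15; LS_Architecture design = 15−15 = 0
Slack_Frontend dev = LS_Frontend dev − ES_Frontend dev = 13 − 3 = 10

10 days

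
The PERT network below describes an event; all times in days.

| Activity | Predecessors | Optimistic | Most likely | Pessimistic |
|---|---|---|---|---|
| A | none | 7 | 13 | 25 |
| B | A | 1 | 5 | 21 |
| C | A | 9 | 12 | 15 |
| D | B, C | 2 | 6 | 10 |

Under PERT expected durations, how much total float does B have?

5 days

te_A = (7 + 4·13 + 25)/6 = 84/6 = 14
te_B = (1 + 4·5 + 21)/6 = 42/6 = 7
te_C = (9 + 4·12 + 15)/6 = 72/6 = 12
te_D = (2 + 4·6 + 10)/6 = 36/6 = 6

Forward pass:
ES_A = 0; EF_A = 14
ES_B = 14; EF_B = 14+7 = 21
ES_C = 14; EF_C = 14+12 = 26
ES_D = max(EF_B=21, EF_C=26) = 26; EF_D = 26+6 = 32
Expected project duration μ = 32 days. Critical path: A → C → D.

Backward pass:
LF_D = 32; LS_D = 32−6 = 26
LF_C = LS_D = 26; LS_C = 26−12 = 14
LF_B = LS_D = 26; LS_B = 26−7 = 19
LF_A = min(LS_B=19, LS_C=14) = 14; LS_A = 14−14 = 0
Slack_B = LS_B − ES_B = 19 − 14 = 5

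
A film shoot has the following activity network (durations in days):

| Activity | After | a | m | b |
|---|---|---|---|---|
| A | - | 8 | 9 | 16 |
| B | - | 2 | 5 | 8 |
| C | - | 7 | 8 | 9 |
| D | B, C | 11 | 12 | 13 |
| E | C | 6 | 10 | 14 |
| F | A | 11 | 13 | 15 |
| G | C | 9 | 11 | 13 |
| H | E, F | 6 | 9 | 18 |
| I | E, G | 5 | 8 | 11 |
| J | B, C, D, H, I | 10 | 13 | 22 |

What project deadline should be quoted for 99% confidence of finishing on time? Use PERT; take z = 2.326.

te_A = (8 + 4·9 + 16)/6 = 60/6 = 10; σ²_A = ((16−8)/6)² = 1.778
te_B = (2 + 4·5 + 8)/6 = 30/6 = 5; σ²_B = ((8−2)/6)² = 1.000
te_C = (7 + 4·8 + 9)/6 = 48/6 = 8; σ²_C = ((9−7)/6)² = 0.111
te_D = (11 + 4·12 + 13)/6 = 72/6 = 12; σ²_D = ((13−11)/6)² = 0.111
te_E = (6 + 4·10 + 14)/6 = 60/6 = 10; σ²_E = ((14−6)/6)² = 1.778
te_F = (11 + 4·13 + 15)/6 = 78/6 = 13; σ²_F = ((15−11)/6)² = 0.444
te_G = (9 + 4·11 + 13)/6 = 66/6 = 11; σ²_G = ((13−9)/6)² = 0.444
te_H = (6 + 4·9 + 18)/6 = 60/6 = 10; σ²_H = ((18−6)/6)² = 4.000
te_I = (5 + 4·8 + 11)/6 = 48/6 = 8; σ²_I = ((11−5)/6)² = 1.000
te_J = (10 + 4·13 + 22)/6 = 84/6 = 14; σ²_J = ((22−10)/6)² = 4.000

Forward pass:
ES_A = 0; EF_A = 10
ES_B = 0; EF_B = 5
ES_C = 0; EF_C = 8
ES_D = max(EF_B=5, EF_C=8) = 8; EF_D = 8+12 = 20
ES_E = 8; EF_E = 8+10 = 18
ES_F = 10; EF_F = 10+13 = 23
ES_G = 8; EF_G = 8+11 = 19
ES_H = max(EF_E=18, EF_F=23) = 23; EF_H = 23+10 = 33
ES_I = max(EF_E=18, EF_G=19) = 19; EF_I = 19+8 = 27
ES_J = max(EF_B=5, EF_C=8, EF_D=20, EF_H=33, EF_I=27) = 33; EF_J = 33+14 = 47
Expected project duration μ = 47 days. Critical path: A → F → H → J.

Variance along critical path = 1.778 + 0.444 + 4.000 + 4.000 = 10.222; σ = 3.197 days.
D = μ + z·σ = 47 + 2.326·3.197 = 54.4 days

54.4 days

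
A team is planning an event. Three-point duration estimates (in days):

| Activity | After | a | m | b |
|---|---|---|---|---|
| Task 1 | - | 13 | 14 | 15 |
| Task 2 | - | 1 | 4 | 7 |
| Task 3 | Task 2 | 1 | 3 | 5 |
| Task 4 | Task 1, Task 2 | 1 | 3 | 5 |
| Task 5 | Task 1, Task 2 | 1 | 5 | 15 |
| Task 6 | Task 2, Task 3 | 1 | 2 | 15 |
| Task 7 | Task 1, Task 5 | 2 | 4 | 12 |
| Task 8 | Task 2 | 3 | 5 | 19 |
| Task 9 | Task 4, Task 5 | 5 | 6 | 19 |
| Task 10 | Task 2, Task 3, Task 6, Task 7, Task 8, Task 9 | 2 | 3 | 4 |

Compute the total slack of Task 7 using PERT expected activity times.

3 days

te_Task 1 = (13 + 4·14 + 15)/6 = 84/6 = 14
te_Task 2 = (1 + 4·4 + 7)/6 = 24/6 = 4
te_Task 3 = (1 + 4·3 + 5)/6 = 18/6 = 3
te_Task 4 = (1 + 4·3 + 5)/6 = 18/6 = 3
te_Task 5 = (1 + 4·5 + 15)/6 = 36/6 = 6
te_Task 6 = (1 + 4·2 + 15)/6 = 24/6 = 4
te_Task 7 = (2 + 4·4 + 12)/6 = 30/6 = 5
te_Task 8 = (3 + 4·5 + 19)/6 = 42/6 = 7
te_Task 9 = (5 + 4·6 + 19)/6 = 48/6 = 8
te_Task 10 = (2 + 4·3 + 4)/6 = 18/6 = 3

Forward pass:
ES_Task 1 = 0; EF_Task 1 = 14
ES_Task 2 = 0; EF_Task 2 = 4
ES_Task 3 = 4; EF_Task 3 = 4+3 = 7
ES_Task 4 = max(EF_Task 1=14, EF_Task 2=4) = 14; EF_Task 4 = 14+3 = 17
ES_Task 5 = max(EF_Task 1=14, EF_Task 2=4) = 14; EF_Task 5 = 14+6 = 20
ES_Task 6 = max(EF_Task 2=4, EF_Task 3=7) = 7; EF_Task 6 = 7+4 = 11
ES_Task 7 = max(EF_Task 1=14, EF_Task 5=20) = 20; EF_Task 7 = 20+5 = 25
ES_Task 8 = 4; EF_Task 8 = 4+7 = 11
ES_Task 9 = max(EF_Task 4=17, EF_Task 5=20) = 20; EF_Task 9 = 20+8 = 28
ES_Task 10 = max(EF_Task 2=4, EF_Task 3=7, EF_Task 6=11, EF_Task 7=25, EF_Task 8=11, EF_Task 9=28) = 28; EF_Task 10 = 28+3 = 31
Expected project duration μ = 31 days. Critical path: Task 1 → Task 5 → Task 9 → Task 10.

Backward pass:
LF_Task 10 = 31; LS_Task 10 = 31−3 = 28
LF_Task 9 = LS_Task 10 = 28; LS_Task 9 = 28−8 = 20
LF_Task 8 = LS_Task 10 = 28; LS_Task 8 = 28−7 = 21
LF_Task 7 = LS_Task 10 = 28; LS_Task 7 = 28−5 = 23
LF_Task 6 = LS_Task 10 = 28; LS_Task 6 = 28−4 = 24
LF_Task 5 = min(LS_Task 7=23, LS_Task 9=20) = 20; LS_Task 5 = 20−6 = 14
LF_Task 4 = LS_Task 9 = 20; LS_Task 4 = 20−3 = 17
LF_Task 3 = min(LS_Task 6=24, LS_Task 10=28) = 24; LS_Task 3 = 24−3 = 21
LF_Task 2 = min(LS_Task 3=21, LS_Task 4=17, LS_Task 5=14, LS_Task 6=24, LS_Task 8=21, LS_Task 10=28) = 14; LS_Task 2 = 14−4 = 10
LF_Task 1 = min(LS_Task 4=17, LS_Task 5=14, LS_Task 7=23) = 14; LS_Task 1 = 14−14 = 0
Slack_Task 7 = LS_Task 7 − ES_Task 7 = 23 − 20 = 3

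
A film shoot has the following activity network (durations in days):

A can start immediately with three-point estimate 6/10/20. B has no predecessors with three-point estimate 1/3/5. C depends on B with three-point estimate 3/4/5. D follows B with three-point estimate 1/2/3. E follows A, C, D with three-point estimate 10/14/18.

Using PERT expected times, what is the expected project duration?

25 days

te_A = (6 + 4·10 + 20)/6 = 66/6 = 11
te_B = (1 + 4·3 + 5)/6 = 18/6 = 3
te_C = (3 + 4·4 + 5)/6 = 24/6 = 4
te_D = (1 + 4·2 + 3)/6 = 12/6 = 2
te_E = (10 + 4·14 + 18)/6 = 84/6 = 14

Forward pass:
ES_A = 0; EF_A = 11
ES_B = 0; EF_B = 3
ES_C = 3; EF_C = 3+4 = 7
ES_D = 3; EF_D = 3+2 = 5
ES_E = max(EF_A=11, EF_C=7, EF_D=5) = 11; EF_E = 11+14 = 25
Expected project duration μ = 25 days. Critical path: A → E.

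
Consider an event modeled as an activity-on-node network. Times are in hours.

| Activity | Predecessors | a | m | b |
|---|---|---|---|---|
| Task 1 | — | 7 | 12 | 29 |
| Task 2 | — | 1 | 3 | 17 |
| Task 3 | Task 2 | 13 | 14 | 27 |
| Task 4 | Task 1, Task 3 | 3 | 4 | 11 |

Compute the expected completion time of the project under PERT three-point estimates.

26 hours

te_Task 1 = (7 + 4·12 + 29)/6 = 84/6 = 14
te_Task 2 = (1 + 4·3 + 17)/6 = 30/6 = 5
te_Task 3 = (13 + 4·14 + 27)/6 = 96/6 = 16
te_Task 4 = (3 + 4·4 + 11)/6 = 30/6 = 5

Forward pass:
ES_Task 1 = 0; EF_Task 1 = 14
ES_Task 2 = 0; EF_Task 2 = 5
ES_Task 3 = 5; EF_Task 3 = 5+16 = 21
ES_Task 4 = max(EF_Task 1=14, EF_Task 3=21) = 21; EF_Task 4 = 21+5 = 26
Expected project duration μ = 26 hours. Critical path: Task 2 → Task 3 → Task 4.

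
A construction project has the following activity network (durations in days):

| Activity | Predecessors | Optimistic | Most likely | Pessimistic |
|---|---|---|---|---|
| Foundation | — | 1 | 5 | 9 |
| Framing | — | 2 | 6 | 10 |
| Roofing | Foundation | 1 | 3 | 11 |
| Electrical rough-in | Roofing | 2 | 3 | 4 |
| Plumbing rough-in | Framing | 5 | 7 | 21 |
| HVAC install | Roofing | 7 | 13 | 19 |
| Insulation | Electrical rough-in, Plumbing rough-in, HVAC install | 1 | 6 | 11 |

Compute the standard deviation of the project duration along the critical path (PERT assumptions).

3.37 days

te_Foundation = (1 + 4·5 + 9)/6 = 30/6 = 5; σ²_Foundation = ((9−1)/6)² = 1.778
te_Framing = (2 + 4·6 + 10)/6 = 36/6 = 6; σ²_Framing = ((10−2)/6)² = 1.778
te_Roofing = (1 + 4·3 + 11)/6 = 24/6 = 4; σ²_Roofing = ((11−1)/6)² = 2.778
te_Electrical rough-in = (2 + 4·3 + 4)/6 = 18/6 = 3; σ²_Electrical rough-in = ((4−2)/6)² = 0.111
te_Plumbing rough-in = (5 + 4·7 + 21)/6 = 54/6 = 9; σ²_Plumbing rough-in = ((21−5)/6)² = 7.111
te_HVAC install = (7 + 4·13 + 19)/6 = 78/6 = 13; σ²_HVAC install = ((19−7)/6)² = 4.000
te_Insulation = (1 + 4·6 + 11)/6 = 36/6 = 6; σ²_Insulation = ((11−1)/6)² = 2.778

Forward pass:
ES_Foundation = 0; EF_Foundation = 5
ES_Framing = 0; EF_Framing = 6
ES_Roofing = 5; EF_Roofing = 5+4 = 9
ES_Electrical rough-in = 9; EF_Electrical rough-in = 9+3 = 12
ES_Plumbing rough-in = 6; EF_Plumbing rough-in = 6+9 = 15
ES_HVAC install = 9; EF_HVAC install = 9+13 = 22
ES_Insulation = max(EF_Electrical rough-in=12, EF_Plumbing rough-in=15, EF_HVAC install=22) = 22; EF_Insulation = 22+6 = 28
Expected project duration μ = 28 days. Critical path: Foundation → Roofing → HVAC install → Insulation.

Variance along critical path = 1.778 + 2.778 + 4.000 + 2.778 = 11.333
σ = √11.333 = 3.367 days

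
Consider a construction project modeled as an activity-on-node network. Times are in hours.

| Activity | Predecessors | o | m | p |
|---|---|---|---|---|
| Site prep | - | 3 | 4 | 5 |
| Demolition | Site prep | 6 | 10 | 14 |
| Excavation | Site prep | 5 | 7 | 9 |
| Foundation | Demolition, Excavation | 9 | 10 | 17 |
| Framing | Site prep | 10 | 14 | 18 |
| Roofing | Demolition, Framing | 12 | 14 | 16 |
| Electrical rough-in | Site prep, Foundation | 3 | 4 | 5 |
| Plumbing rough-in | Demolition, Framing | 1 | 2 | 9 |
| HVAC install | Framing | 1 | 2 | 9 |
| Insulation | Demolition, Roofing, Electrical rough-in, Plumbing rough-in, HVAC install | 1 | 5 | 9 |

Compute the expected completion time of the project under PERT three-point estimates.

37 hours

te_Site prep = (3 + 4·4 + 5)/6 = 24/6 = 4
te_Demolition = (6 + 4·10 + 14)/6 = 60/6 = 10
te_Excavation = (5 + 4·7 + 9)/6 = 42/6 = 7
te_Foundation = (9 + 4·10 + 17)/6 = 66/6 = 11
te_Framing = (10 + 4·14 + 18)/6 = 84/6 = 14
te_Roofing = (12 + 4·14 + 16)/6 = 84/6 = 14
te_Electrical rough-in = (3 + 4·4 + 5)/6 = 24/6 = 4
te_Plumbing rough-in = (1 + 4·2 + 9)/6 = 18/6 = 3
te_HVAC install = (1 + 4·2 + 9)/6 = 18/6 = 3
te_Insulation = (1 + 4·5 + 9)/6 = 30/6 = 5

Forward pass:
ES_Site prep = 0; EF_Site prep = 4
ES_Demolition = 4; EF_Demolition = 4+10 = 14
ES_Excavation = 4; EF_Excavation = 4+7 = 11
ES_Foundation = max(EF_Demolition=14, EF_Excavation=11) = 14; EF_Foundation = 14+11 = 25
ES_Framing = 4; EF_Framing = 4+14 = 18
ES_Roofing = max(EF_Demolition=14, EF_Framing=18) = 18; EF_Roofing = 18+14 = 32
ES_Electrical rough-in = max(EF_Site prep=4, EF_Foundation=25) = 25; EF_Electrical rough-in = 25+4 = 29
ES_Plumbing rough-in = max(EF_Demolition=14, EF_Framing=18) = 18; EF_Plumbing rough-in = 18+3 = 21
ES_HVAC install = 18; EF_HVAC install = 18+3 = 21
ES_Insulation = max(EF_Demolition=14, EF_Roofing=32, EF_Electrical rough-in=29, EF_Plumbing rough-in=21, EF_HVAC install=21) = 32; EF_Insulation = 32+5 = 37
Expected project duration μ = 37 hours. Critical path: Site prep → Framing → Roofing → Insulation.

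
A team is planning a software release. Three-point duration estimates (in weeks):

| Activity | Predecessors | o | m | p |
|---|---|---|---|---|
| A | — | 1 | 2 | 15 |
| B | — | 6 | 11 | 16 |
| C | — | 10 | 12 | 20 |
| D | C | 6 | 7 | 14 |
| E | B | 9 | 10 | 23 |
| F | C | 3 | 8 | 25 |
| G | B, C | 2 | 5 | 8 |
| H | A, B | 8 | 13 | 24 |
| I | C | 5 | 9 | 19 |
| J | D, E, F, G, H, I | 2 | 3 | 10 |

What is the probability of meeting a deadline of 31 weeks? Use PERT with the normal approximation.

te_A = (1 + 4·2 + 15)/6 = 24/6 = 4; σ²_A = ((15−1)/6)² = 5.444
te_B = (6 + 4·11 + 16)/6 = 66/6 = 11; σ²_B = ((16−6)/6)² = 2.778
te_C = (10 + 4·12 + 20)/6 = 78/6 = 13; σ²_C = ((20−10)/6)² = 2.778
te_D = (6 + 4·7 + 14)/6 = 48/6 = 8; σ²_D = ((14−6)/6)² = 1.778
te_E = (9 + 4·10 + 23)/6 = 72/6 = 12; σ²_E = ((23−9)/6)² = 5.444
te_F = (3 + 4·8 + 25)/6 = 60/6 = 10; σ²_F = ((25−3)/6)² = 13.444
te_G = (2 + 4·5 + 8)/6 = 30/6 = 5; σ²_G = ((8−2)/6)² = 1.000
te_H = (8 + 4·13 + 24)/6 = 84/6 = 14; σ²_H = ((24−8)/6)² = 7.111
te_I = (5 + 4·9 + 19)/6 = 60/6 = 10; σ²_I = ((19−5)/6)² = 5.444
te_J = (2 + 4·3 + 10)/6 = 24/6 = 4; σ²_J = ((10−2)/6)² = 1.778

Forward pass:
ES_A = 0; EF_A = 4
ES_B = 0; EF_B = 11
ES_C = 0; EF_C = 13
ES_D = 13; EF_D = 13+8 = 21
ES_E = 11; EF_E = 11+12 = 23
ES_F = 13; EF_F = 13+10 = 23
ES_G = max(EF_B=11, EF_C=13) = 13; EF_G = 13+5 = 18
ES_H = max(EF_A=4, EF_B=11) = 11; EF_H = 11+14 = 25
ES_I = 13; EF_I = 13+10 = 23
ES_J = max(EF_D=21, EF_E=23, EF_F=23, EF_G=18, EF_H=25, EF_I=23) = 25; EF_J = 25+4 = 29
Expected project duration μ = 29 weeks. Critical path: B → H → J.

Variance along critical path = 2.778 + 7.111 + 1.778 = 11.667; σ = √11.667 = 3.416 weeks.
Z = (31 − 29) / 3.416 = 0.586
P(T ≤ 31) = Φ(0.586) ≈ 0.721

0.721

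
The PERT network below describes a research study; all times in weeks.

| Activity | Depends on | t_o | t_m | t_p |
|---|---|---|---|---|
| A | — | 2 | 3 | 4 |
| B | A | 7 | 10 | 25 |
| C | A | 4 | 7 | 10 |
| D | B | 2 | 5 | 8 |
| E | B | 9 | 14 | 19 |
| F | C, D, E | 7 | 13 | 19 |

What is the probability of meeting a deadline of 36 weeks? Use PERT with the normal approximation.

te_A = (2 + 4·3 + 4)/6 = 18/6 = 3; σ²_A = ((4−2)/6)² = 0.111
te_B = (7 + 4·10 + 25)/6 = 72/6 = 12; σ²_B = ((25−7)/6)² = 9.000
te_C = (4 + 4·7 + 10)/6 = 42/6 = 7; σ²_C = ((10−4)/6)² = 1.000
te_D = (2 + 4·5 + 8)/6 = 30/6 = 5; σ²_D = ((8−2)/6)² = 1.000
te_E = (9 + 4·14 + 19)/6 = 84/6 = 14; σ²_E = ((19−9)/6)² = 2.778
te_F = (7 + 4·13 + 19)/6 = 78/6 = 13; σ²_F = ((19−7)/6)² = 4.000

Forward pass:
ES_A = 0; EF_A = 3
ES_B = 3; EF_B = 3+12 = 15
ES_C = 3; EF_C = 3+7 = 10
ES_D = 15; EF_D = 15+5 = 20
ES_E = 15; EF_E = 15+14 = 29
ES_F = max(EF_C=10, EF_D=20, EF_E=29) = 29; EF_F = 29+13 = 42
Expected project duration μ = 42 weeks. Critical path: A → B → E → F.

Variance along critical path = 0.111 + 9.000 + 2.778 + 4.000 = 15.889; σ = √15.889 = 3.986 weeks.
Z = (36 − 42) / 3.986 = -1.505
P(T ≤ 36) = Φ(-1.505) ≈ 0.066

0.066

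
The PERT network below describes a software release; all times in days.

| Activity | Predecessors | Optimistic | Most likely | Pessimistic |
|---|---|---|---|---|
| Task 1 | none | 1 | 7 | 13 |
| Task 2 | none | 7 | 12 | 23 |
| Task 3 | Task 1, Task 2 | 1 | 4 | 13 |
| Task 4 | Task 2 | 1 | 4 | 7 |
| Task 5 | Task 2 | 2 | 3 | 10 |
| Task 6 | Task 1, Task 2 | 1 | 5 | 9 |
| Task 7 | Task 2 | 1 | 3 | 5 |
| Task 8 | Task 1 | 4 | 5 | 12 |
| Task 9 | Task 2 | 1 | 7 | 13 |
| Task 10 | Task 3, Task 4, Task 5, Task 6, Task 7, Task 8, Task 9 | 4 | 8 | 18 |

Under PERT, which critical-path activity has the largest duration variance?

te_Task 1 = (1 + 4·7 + 13)/6 = 42/6 = 7; σ²_Task 1 = ((13−1)/6)² = 4.000
te_Task 2 = (7 + 4·12 + 23)/6 = 78/6 = 13; σ²_Task 2 = ((23−7)/6)² = 7.111
te_Task 3 = (1 + 4·4 + 13)/6 = 30/6 = 5; σ²_Task 3 = ((13−1)/6)² = 4.000
te_Task 4 = (1 + 4·4 + 7)/6 = 24/6 = 4; σ²_Task 4 = ((7−1)/6)² = 1.000
te_Task 5 = (2 + 4·3 + 10)/6 = 24/6 = 4; σ²_Task 5 = ((10−2)/6)² = 1.778
te_Task 6 = (1 + 4·5 + 9)/6 = 30/6 = 5; σ²_Task 6 = ((9−1)/6)² = 1.778
te_Task 7 = (1 + 4·3 + 5)/6 = 18/6 = 3; σ²_Task 7 = ((5−1)/6)² = 0.444
te_Task 8 = (4 + 4·5 + 12)/6 = 36/6 = 6; σ²_Task 8 = ((12−4)/6)² = 1.778
te_Task 9 = (1 + 4·7 + 13)/6 = 42/6 = 7; σ²_Task 9 = ((13−1)/6)² = 4.000
te_Task 10 = (4 + 4·8 + 18)/6 = 54/6 = 9; σ²_Task 10 = ((18−4)/6)² = 5.444

Forward pass:
ES_Task 1 = 0; EF_Task 1 = 7
ES_Task 2 = 0; EF_Task 2 = 13
ES_Task 3 = max(EF_Task 1=7, EF_Task 2=13) = 13; EF_Task 3 = 13+5 = 18
ES_Task 4 = 13; EF_Task 4 = 13+4 = 17
ES_Task 5 = 13; EF_Task 5 = 13+4 = 17
ES_Task 6 = max(EF_Task 1=7, EF_Task 2=13) = 13; EF_Task 6 = 13+5 = 18
ES_Task 7 = 13; EF_Task 7 = 13+3 = 16
ES_Task 8 = 7; EF_Task 8 = 7+6 = 13
ES_Task 9 = 13; EF_Task 9 = 13+7 = 20
ES_Task 10 = max(EF_Task 3=18, EF_Task 4=17, EF_Task 5=17, EF_Task 6=18, EF_Task 7=16, EF_Task 8=13, EF_Task 9=20) = 20; EF_Task 10 = 20+9 = 29
Expected project duration μ = 29 days. Critical path: Task 2 → Task 9 → Task 10.

Variances on critical path: σ²_Task 2=7.111, σ²_Task 9=4.000, σ²_Task 10=5.444.
Largest is σ²_Task 2 = 7.111.

Task 2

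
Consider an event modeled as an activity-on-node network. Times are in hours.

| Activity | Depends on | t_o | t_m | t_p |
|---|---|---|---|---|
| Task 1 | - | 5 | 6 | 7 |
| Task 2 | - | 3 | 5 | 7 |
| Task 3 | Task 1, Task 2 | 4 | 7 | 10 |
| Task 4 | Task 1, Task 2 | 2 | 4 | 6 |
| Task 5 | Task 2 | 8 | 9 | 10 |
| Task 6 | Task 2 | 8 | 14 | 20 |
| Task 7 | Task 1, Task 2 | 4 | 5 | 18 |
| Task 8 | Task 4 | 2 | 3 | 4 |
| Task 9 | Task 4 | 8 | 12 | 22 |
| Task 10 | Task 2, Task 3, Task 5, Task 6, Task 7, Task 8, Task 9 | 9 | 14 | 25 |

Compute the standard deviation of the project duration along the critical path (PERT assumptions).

te_Task 1 = (5 + 4·6 + 7)/6 = 36/6 = 6; σ²_Task 1 = ((7−5)/6)² = 0.111
te_Task 2 = (3 + 4·5 + 7)/6 = 30/6 = 5; σ²_Task 2 = ((7−3)/6)² = 0.444
te_Task 3 = (4 + 4·7 + 10)/6 = 42/6 = 7; σ²_Task 3 = ((10−4)/6)² = 1.000
te_Task 4 = (2 + 4·4 + 6)/6 = 24/6 = 4; σ²_Task 4 = ((6−2)/6)² = 0.444
te_Task 5 = (8 + 4·9 + 10)/6 = 54/6 = 9; σ²_Task 5 = ((10−8)/6)² = 0.111
te_Task 6 = (8 + 4·14 + 20)/6 = 84/6 = 14; σ²_Task 6 = ((20−8)/6)² = 4.000
te_Task 7 = (4 + 4·5 + 18)/6 = 42/6 = 7; σ²_Task 7 = ((18−4)/6)² = 5.444
te_Task 8 = (2 + 4·3 + 4)/6 = 18/6 = 3; σ²_Task 8 = ((4−2)/6)² = 0.111
te_Task 9 = (8 + 4·12 + 22)/6 = 78/6 = 13; σ²_Task 9 = ((22−8)/6)² = 5.444
te_Task 10 = (9 + 4·14 + 25)/6 = 90/6 = 15; σ²_Task 10 = ((25−9)/6)² = 7.111

Forward pass:
ES_Task 1 = 0; EF_Task 1 = 6
ES_Task 2 = 0; EF_Task 2 = 5
ES_Task 3 = max(EF_Task 1=6, EF_Task 2=5) = 6; EF_Task 3 = 6+7 = 13
ES_Task 4 = max(EF_Task 1=6, EF_Task 2=5) = 6; EF_Task 4 = 6+4 = 10
ES_Task 5 = 5; EF_Task 5 = 5+9 = 14
ES_Task 6 = 5; EF_Task 6 = 5+14 = 19
ES_Task 7 = max(EF_Task 1=6, EF_Task 2=5) = 6; EF_Task 7 = 6+7 = 13
ES_Task 8 = 10; EF_Task 8 = 10+3 = 13
ES_Task 9 = 10; EF_Task 9 = 10+13 = 23
ES_Task 10 = max(EF_Task 2=5, EF_Task 3=13, EF_Task 5=14, EF_Task 6=19, EF_Task 7=13, EF_Task 8=13, EF_Task 9=23) = 23; EF_Task 10 = 23+15 = 38
Expected project duration μ = 38 hours. Critical path: Task 1 → Task 4 → Task 9 → Task 10.

Variance along critical path = 0.111 + 0.444 + 5.444 + 7.111 = 13.111
σ = √13.111 = 3.621 hours

3.62 hours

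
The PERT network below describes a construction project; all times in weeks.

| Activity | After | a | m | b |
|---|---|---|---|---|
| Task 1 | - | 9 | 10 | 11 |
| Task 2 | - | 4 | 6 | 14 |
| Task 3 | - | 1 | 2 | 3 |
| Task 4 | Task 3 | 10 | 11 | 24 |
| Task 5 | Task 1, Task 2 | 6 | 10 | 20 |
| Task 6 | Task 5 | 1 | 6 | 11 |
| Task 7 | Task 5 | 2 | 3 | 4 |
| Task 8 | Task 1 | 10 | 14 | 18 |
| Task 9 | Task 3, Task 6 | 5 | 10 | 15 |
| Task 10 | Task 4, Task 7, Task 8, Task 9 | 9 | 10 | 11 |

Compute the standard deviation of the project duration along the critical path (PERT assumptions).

3.35 weeks

te_Task 1 = (9 + 4·10 + 11)/6 = 60/6 = 10; σ²_Task 1 = ((11−9)/6)² = 0.111
te_Task 2 = (4 + 4·6 + 14)/6 = 42/6 = 7; σ²_Task 2 = ((14−4)/6)² = 2.778
te_Task 3 = (1 + 4·2 + 3)/6 = 12/6 = 2; σ²_Task 3 = ((3−1)/6)² = 0.111
te_Task 4 = (10 + 4·11 + 24)/6 = 78/6 = 13; σ²_Task 4 = ((24−10)/6)² = 5.444
te_Task 5 = (6 + 4·10 + 20)/6 = 66/6 = 11; σ²_Task 5 = ((20−6)/6)² = 5.444
te_Task 6 = (1 + 4·6 + 11)/6 = 36/6 = 6; σ²_Task 6 = ((11−1)/6)² = 2.778
te_Task 7 = (2 + 4·3 + 4)/6 = 18/6 = 3; σ²_Task 7 = ((4−2)/6)² = 0.111
te_Task 8 = (10 + 4·14 + 18)/6 = 84/6 = 14; σ²_Task 8 = ((18−10)/6)² = 1.778
te_Task 9 = (5 + 4·10 + 15)/6 = 60/6 = 10; σ²_Task 9 = ((15−5)/6)² = 2.778
te_Task 10 = (9 + 4·10 + 11)/6 = 60/6 = 10; σ²_Task 10 = ((11−9)/6)² = 0.111

Forward pass:
ES_Task 1 = 0; EF_Task 1 = 10
ES_Task 2 = 0; EF_Task 2 = 7
ES_Task 3 = 0; EF_Task 3 = 2
ES_Task 4 = 2; EF_Task 4 = 2+13 = 15
ES_Task 5 = max(EF_Task 1=10, EF_Task 2=7) = 10; EF_Task 5 = 10+11 = 21
ES_Task 6 = 21; EF_Task 6 = 21+6 = 27
ES_Task 7 = 21; EF_Task 7 = 21+3 = 24
ES_Task 8 = 10; EF_Task 8 = 10+14 = 24
ES_Task 9 = max(EF_Task 3=2, EF_Task 6=27) = 27; EF_Task 9 = 27+10 = 37
ES_Task 10 = max(EF_Task 4=15, EF_Task 7=24, EF_Task 8=24, EF_Task 9=37) = 37; EF_Task 10 = 37+10 = 47
Expected project duration μ = 47 weeks. Critical path: Task 1 → Task 5 → Task 6 → Task 9 → Task 10.

Variance along critical path = 0.111 + 5.444 + 2.778 + 2.778 + 0.111 = 11.222
σ = √11.222 = 3.350 weeks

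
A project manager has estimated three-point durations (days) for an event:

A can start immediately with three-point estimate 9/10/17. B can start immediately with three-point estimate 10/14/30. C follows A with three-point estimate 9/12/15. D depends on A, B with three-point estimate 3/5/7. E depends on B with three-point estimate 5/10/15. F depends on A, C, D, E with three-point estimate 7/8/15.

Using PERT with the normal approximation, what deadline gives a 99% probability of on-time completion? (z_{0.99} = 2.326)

te_A = (9 + 4·10 + 17)/6 = 66/6 = 11; σ²_A = ((17−9)/6)² = 1.778
te_B = (10 + 4·14 + 30)/6 = 96/6 = 16; σ²_B = ((30−10)/6)² = 11.111
te_C = (9 + 4·12 + 15)/6 = 72/6 = 12; σ²_C = ((15−9)/6)² = 1.000
te_D = (3 + 4·5 + 7)/6 = 30/6 = 5; σ²_D = ((7−3)/6)² = 0.444
te_E = (5 + 4·10 + 15)/6 = 60/6 = 10; σ²_E = ((15−5)/6)² = 2.778
te_F = (7 + 4·8 + 15)/6 = 54/6 = 9; σ²_F = ((15−7)/6)² = 1.778

Forward pass:
ES_A = 0; EF_A = 11
ES_B = 0; EF_B = 16
ES_C = 11; EF_C = 11+12 = 23
ES_D = max(EF_A=11, EF_B=16) = 16; EF_D = 16+5 = 21
ES_E = 16; EF_E = 16+10 = 26
ES_F = max(EF_A=11, EF_C=23, EF_D=21, EF_E=26) = 26; EF_F = 26+9 = 35
Expected project duration μ = 35 days. Critical path: B → E → F.

Variance along critical path = 11.111 + 2.778 + 1.778 = 15.667; σ = 3.958 days.
D = μ + z·σ = 35 + 2.326·3.958 = 44.2 days

44.2 days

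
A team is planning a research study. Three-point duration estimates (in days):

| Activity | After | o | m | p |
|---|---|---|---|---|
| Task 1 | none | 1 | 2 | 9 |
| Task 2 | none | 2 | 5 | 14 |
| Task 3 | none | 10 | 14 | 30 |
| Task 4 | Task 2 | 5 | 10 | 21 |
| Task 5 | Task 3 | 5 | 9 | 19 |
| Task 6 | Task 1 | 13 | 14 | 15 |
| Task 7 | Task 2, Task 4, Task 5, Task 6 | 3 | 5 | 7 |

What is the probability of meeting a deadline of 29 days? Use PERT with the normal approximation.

te_Task 1 = (1 + 4·2 + 9)/6 = 18/6 = 3; σ²_Task 1 = ((9−1)/6)² = 1.778
te_Task 2 = (2 + 4·5 + 14)/6 = 36/6 = 6; σ²_Task 2 = ((14−2)/6)² = 4.000
te_Task 3 = (10 + 4·14 + 30)/6 = 96/6 = 16; σ²_Task 3 = ((30−10)/6)² = 11.111
te_Task 4 = (5 + 4·10 + 21)/6 = 66/6 = 11; σ²_Task 4 = ((21−5)/6)² = 7.111
te_Task 5 = (5 + 4·9 + 19)/6 = 60/6 = 10; σ²_Task 5 = ((19−5)/6)² = 5.444
te_Task 6 = (13 + 4·14 + 15)/6 = 84/6 = 14; σ²_Task 6 = ((15−13)/6)² = 0.111
te_Task 7 = (3 + 4·5 + 7)/6 = 30/6 = 5; σ²_Task 7 = ((7−3)/6)² = 0.444

Forward pass:
ES_Task 1 = 0; EF_Task 1 = 3
ES_Task 2 = 0; EF_Task 2 = 6
ES_Task 3 = 0; EF_Task 3 = 16
ES_Task 4 = 6; EF_Task 4 = 6+11 = 17
ES_Task 5 = 16; EF_Task 5 = 16+10 = 26
ES_Task 6 = 3; EF_Task 6 = 3+14 = 17
ES_Task 7 = max(EF_Task 2=6, EF_Task 4=17, EF_Task 5=26, EF_Task 6=17) = 26; EF_Task 7 = 26+5 = 31
Expected project duration μ = 31 days. Critical path: Task 3 → Task 5 → Task 7.

Variance along critical path = 11.111 + 5.444 + 0.444 = 17.000; σ = √17.000 = 4.123 days.
Z = (29 − 31) / 4.123 = -0.485
P(T ≤ 29) = Φ(-0.485) ≈ 0.314

0.314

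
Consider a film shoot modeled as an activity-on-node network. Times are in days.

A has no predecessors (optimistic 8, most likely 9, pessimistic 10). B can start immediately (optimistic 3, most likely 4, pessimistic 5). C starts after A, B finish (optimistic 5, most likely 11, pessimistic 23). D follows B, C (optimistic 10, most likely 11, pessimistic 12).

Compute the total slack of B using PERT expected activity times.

5 days

te_A = (8 + 4·9 + 10)/6 = 54/6 = 9
te_B = (3 + 4·4 + 5)/6 = 24/6 = 4
te_C = (5 + 4·11 + 23)/6 = 72/6 = 12
te_D = (10 + 4·11 + 12)/6 = 66/6 = 11

Forward pass:
ES_A = 0; EF_A = 9
ES_B = 0; EF_B = 4
ES_C = max(EF_A=9, EF_B=4) = 9; EF_C = 9+12 = 21
ES_D = max(EF_B=4, EF_C=21) = 21; EF_D = 21+11 = 32
Expected project duration μ = 32 days. Critical path: A → C → D.

Backward pass:
LF_D = 32; LS_D = 32−11 = 21
LF_C = LS_D = 21; LS_C = 21−12 = 9
LF_B = min(LS_C=9, LS_D=21) = 9; LS_B = 9−4 = 5
LF_A = LS_C = 9; LS_A = 9−9 = 0
Slack_B = LS_B − ES_B = 5 − 0 = 5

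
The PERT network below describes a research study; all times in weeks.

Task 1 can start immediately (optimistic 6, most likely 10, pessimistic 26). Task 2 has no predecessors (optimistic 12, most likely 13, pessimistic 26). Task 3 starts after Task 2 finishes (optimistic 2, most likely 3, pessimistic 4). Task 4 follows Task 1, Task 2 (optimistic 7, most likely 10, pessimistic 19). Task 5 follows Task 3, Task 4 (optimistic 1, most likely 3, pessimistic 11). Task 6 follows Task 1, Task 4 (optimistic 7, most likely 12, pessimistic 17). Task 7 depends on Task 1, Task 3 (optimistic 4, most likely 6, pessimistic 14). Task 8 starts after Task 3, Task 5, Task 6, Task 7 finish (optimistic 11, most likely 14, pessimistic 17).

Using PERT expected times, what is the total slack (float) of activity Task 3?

13 weeks

te_Task 1 = (6 + 4·10 + 26)/6 = 72/6 = 12
te_Task 2 = (12 + 4·13 + 26)/6 = 90/6 = 15
te_Task 3 = (2 + 4·3 + 4)/6 = 18/6 = 3
te_Task 4 = (7 + 4·10 + 19)/6 = 66/6 = 11
te_Task 5 = (1 + 4·3 + 11)/6 = 24/6 = 4
te_Task 6 = (7 + 4·12 + 17)/6 = 72/6 = 12
te_Task 7 = (4 + 4·6 + 14)/6 = 42/6 = 7
te_Task 8 = (11 + 4·14 + 17)/6 = 84/6 = 14

Forward pass:
ES_Task 1 = 0; EF_Task 1 = 12
ES_Task 2 = 0; EF_Task 2 = 15
ES_Task 3 = 15; EF_Task 3 = 15+3 = 18
ES_Task 4 = max(EF_Task 1=12, EF_Task 2=15) = 15; EF_Task 4 = 15+11 = 26
ES_Task 5 = max(EF_Task 3=18, EF_Task 4=26) = 26; EF_Task 5 = 26+4 = 30
ES_Task 6 = max(EF_Task 1=12, EF_Task 4=26) = 26; EF_Task 6 = 26+12 = 38
ES_Task 7 = max(EF_Task 1=12, EF_Task 3=18) = 18; EF_Task 7 = 18+7 = 25
ES_Task 8 = max(EF_Task 3=18, EF_Task 5=30, EF_Task 6=38, EF_Task 7=25) = 38; EF_Task 8 = 38+14 = 52
Expected project duration μ = 52 weeks. Critical path: Task 2 → Task 4 → Task 6 → Task 8.

Backward pass:
LF_Task 8 = 52; LS_Task 8 = 52−14 = 38
LF_Task 7 = LS_Task 8 = 38; LS_Task 7 = 38−7 = 31
LF_Task 6 = LS_Task 8 = 38; LS_Task 6 = 38−12 = 26
LF_Task 5 = LS_Task 8 = 38; LS_Task 5 = 38−4 = 34
LF_Task 4 = min(LS_Task 5=34, LS_Task 6=26) = 26; LS_Task 4 = 26−11 = 15
LF_Task 3 = min(LS_Task 5=34, LS_Task 7=31, LS_Task 8=38) = 31; LS_Task 3 = 31−3 = 28
LF_Task 2 = min(LS_Task 3=28, LS_Task 4=15) = 15; LS_Task 2 = 15−15 = 0
LF_Task 1 = min(LS_Task 4=15, LS_Task 6=26, LS_Task 7=31) = 15; LS_Task 1 = 15−12 = 3
Slack_Task 3 = LS_Task 3 − ES_Task 3 = 28 − 15 = 13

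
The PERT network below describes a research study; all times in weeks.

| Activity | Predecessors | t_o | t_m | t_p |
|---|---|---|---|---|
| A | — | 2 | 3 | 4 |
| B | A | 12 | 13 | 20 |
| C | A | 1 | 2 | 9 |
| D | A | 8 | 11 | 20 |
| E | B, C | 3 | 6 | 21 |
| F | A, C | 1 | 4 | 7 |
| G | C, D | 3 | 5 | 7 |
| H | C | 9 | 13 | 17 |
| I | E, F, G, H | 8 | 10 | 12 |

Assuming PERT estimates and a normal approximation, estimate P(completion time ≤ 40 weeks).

0.931

te_A = (2 + 4·3 + 4)/6 = 18/6 = 3; σ²_A = ((4−2)/6)² = 0.111
te_B = (12 + 4·13 + 20)/6 = 84/6 = 14; σ²_B = ((20−12)/6)² = 1.778
te_C = (1 + 4·2 + 9)/6 = 18/6 = 3; σ²_C = ((9−1)/6)² = 1.778
te_D = (8 + 4·11 + 20)/6 = 72/6 = 12; σ²_D = ((20−8)/6)² = 4.000
te_E = (3 + 4·6 + 21)/6 = 48/6 = 8; σ²_E = ((21−3)/6)² = 9.000
te_F = (1 + 4·4 + 7)/6 = 24/6 = 4; σ²_F = ((7−1)/6)² = 1.000
te_G = (3 + 4·5 + 7)/6 = 30/6 = 5; σ²_G = ((7−3)/6)² = 0.444
te_H = (9 + 4·13 + 17)/6 = 78/6 = 13; σ²_H = ((17−9)/6)² = 1.778
te_I = (8 + 4·10 + 12)/6 = 60/6 = 10; σ²_I = ((12−8)/6)² = 0.444

Forward pass:
ES_A = 0; EF_A = 3
ES_B = 3; EF_B = 3+14 = 17
ES_C = 3; EF_C = 3+3 = 6
ES_D = 3; EF_D = 3+12 = 15
ES_E = max(EF_B=17, EF_C=6) = 17; EF_E = 17+8 = 25
ES_F = max(EF_A=3, EF_C=6) = 6; EF_F = 6+4 = 10
ES_G = max(EF_C=6, EF_D=15) = 15; EF_G = 15+5 = 20
ES_H = 6; EF_H = 6+13 = 19
ES_I = max(EF_E=25, EF_F=10, EF_G=20, EF_H=19) = 25; EF_I = 25+10 = 35
Expected project duration μ = 35 weeks. Critical path: A → B → E → I.

Variance along critical path = 0.111 + 1.778 + 9.000 + 0.444 = 11.333; σ = √11.333 = 3.367 weeks.
Z = (40 − 35) / 3.367 = 1.485
P(T ≤ 40) = Φ(1.485) ≈ 0.931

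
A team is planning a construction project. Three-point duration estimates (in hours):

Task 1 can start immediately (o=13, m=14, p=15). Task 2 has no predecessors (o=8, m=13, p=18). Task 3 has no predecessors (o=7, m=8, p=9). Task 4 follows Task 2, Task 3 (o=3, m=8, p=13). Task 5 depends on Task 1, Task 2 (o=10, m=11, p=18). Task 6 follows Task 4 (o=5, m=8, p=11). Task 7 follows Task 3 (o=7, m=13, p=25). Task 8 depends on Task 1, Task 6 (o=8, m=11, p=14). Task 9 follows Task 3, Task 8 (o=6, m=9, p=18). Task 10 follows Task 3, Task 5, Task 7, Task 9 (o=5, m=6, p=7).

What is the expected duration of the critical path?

te_Task 1 = (13 + 4·14 + 15)/6 = 84/6 = 14
te_Task 2 = (8 + 4·13 + 18)/6 = 78/6 = 13
te_Task 3 = (7 + 4·8 + 9)/6 = 48/6 = 8
te_Task 4 = (3 + 4·8 + 13)/6 = 48/6 = 8
te_Task 5 = (10 + 4·11 + 18)/6 = 72/6 = 12
te_Task 6 = (5 + 4·8 + 11)/6 = 48/6 = 8
te_Task 7 = (7 + 4·13 + 25)/6 = 84/6 = 14
te_Task 8 = (8 + 4·11 + 14)/6 = 66/6 = 11
te_Task 9 = (6 + 4·9 + 18)/6 = 60/6 = 10
te_Task 10 = (5 + 4·6 + 7)/6 = 36/6 = 6

Forward pass:
ES_Task 1 = 0; EF_Task 1 = 14
ES_Task 2 = 0; EF_Task 2 = 13
ES_Task 3 = 0; EF_Task 3 = 8
ES_Task 4 = max(EF_Task 2=13, EF_Task 3=8) = 13; EF_Task 4 = 13+8 = 21
ES_Task 5 = max(EF_Task 1=14, EF_Task 2=13) = 14; EF_Task 5 = 14+12 = 26
ES_Task 6 = 21; EF_Task 6 = 21+8 = 29
ES_Task 7 = 8; EF_Task 7 = 8+14 = 22
ES_Task 8 = max(EF_Task 1=14, EF_Task 6=29) = 29; EF_Task 8 = 29+11 = 40
ES_Task 9 = max(EF_Task 3=8, EF_Task 8=40) = 40; EF_Task 9 = 40+10 = 50
ES_Task 10 = max(EF_Task 3=8, EF_Task 5=26, EF_Task 7=22, EF_Task 9=50) = 50; EF_Task 10 = 50+6 = 56
Expected project duration μ = 56 hours. Critical path: Task 2 → Task 4 → Task 6 → Task 8 → Task 9 → Task 10.

56 hours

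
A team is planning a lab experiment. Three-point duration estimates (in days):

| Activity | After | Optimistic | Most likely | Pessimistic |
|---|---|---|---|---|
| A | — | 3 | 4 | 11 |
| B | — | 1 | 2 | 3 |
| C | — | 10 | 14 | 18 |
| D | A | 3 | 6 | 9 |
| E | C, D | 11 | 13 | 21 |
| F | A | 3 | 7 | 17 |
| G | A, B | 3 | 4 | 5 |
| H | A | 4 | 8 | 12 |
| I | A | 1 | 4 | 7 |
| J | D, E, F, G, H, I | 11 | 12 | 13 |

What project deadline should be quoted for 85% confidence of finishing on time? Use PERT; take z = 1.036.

42.2 days

te_A = (3 + 4·4 + 11)/6 = 30/6 = 5; σ²_A = ((11−3)/6)² = 1.778
te_B = (1 + 4·2 + 3)/6 = 12/6 = 2; σ²_B = ((3−1)/6)² = 0.111
te_C = (10 + 4·14 + 18)/6 = 84/6 = 14; σ²_C = ((18−10)/6)² = 1.778
te_D = (3 + 4·6 + 9)/6 = 36/6 = 6; σ²_D = ((9−3)/6)² = 1.000
te_E = (11 + 4·13 + 21)/6 = 84/6 = 14; σ²_E = ((21−11)/6)² = 2.778
te_F = (3 + 4·7 + 17)/6 = 48/6 = 8; σ²_F = ((17−3)/6)² = 5.444
te_G = (3 + 4·4 + 5)/6 = 24/6 = 4; σ²_G = ((5−3)/6)² = 0.111
te_H = (4 + 4·8 + 12)/6 = 48/6 = 8; σ²_H = ((12−4)/6)² = 1.778
te_I = (1 + 4·4 + 7)/6 = 24/6 = 4; σ²_I = ((7−1)/6)² = 1.000
te_J = (11 + 4·12 + 13)/6 = 72/6 = 12; σ²_J = ((13−11)/6)² = 0.111

Forward pass:
ES_A = 0; EF_A = 5
ES_B = 0; EF_B = 2
ES_C = 0; EF_C = 14
ES_D = 5; EF_D = 5+6 = 11
ES_E = max(EF_C=14, EF_D=11) = 14; EF_E = 14+14 = 28
ES_F = 5; EF_F = 5+8 = 13
ES_G = max(EF_A=5, EF_B=2) = 5; EF_G = 5+4 = 9
ES_H = 5; EF_H = 5+8 = 13
ES_I = 5; EF_I = 5+4 = 9
ES_J = max(EF_D=11, EF_E=28, EF_F=13, EF_G=9, EF_H=13, EF_I=9) = 28; EF_J = 28+12 = 40
Expected project duration μ = 40 days. Critical path: C → E → J.

Variance along critical path = 1.778 + 2.778 + 0.111 = 4.667; σ = 2.160 days.
D = μ + z·σ = 40 + 1.036·2.160 = 42.2 days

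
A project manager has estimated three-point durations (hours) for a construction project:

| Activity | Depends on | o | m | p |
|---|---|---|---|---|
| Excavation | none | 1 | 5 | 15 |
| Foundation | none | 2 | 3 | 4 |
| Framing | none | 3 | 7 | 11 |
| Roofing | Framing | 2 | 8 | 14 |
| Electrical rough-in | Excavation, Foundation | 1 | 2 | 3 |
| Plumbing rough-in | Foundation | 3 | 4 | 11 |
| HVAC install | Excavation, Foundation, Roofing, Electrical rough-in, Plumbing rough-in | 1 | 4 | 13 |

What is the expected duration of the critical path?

20 hours

te_Excavation = (1 + 4·5 + 15)/6 = 36/6 = 6
te_Foundation = (2 + 4·3 + 4)/6 = 18/6 = 3
te_Framing = (3 + 4·7 + 11)/6 = 42/6 = 7
te_Roofing = (2 + 4·8 + 14)/6 = 48/6 = 8
te_Electrical rough-in = (1 + 4·2 + 3)/6 = 12/6 = 2
te_Plumbing rough-in = (3 + 4·4 + 11)/6 = 30/6 = 5
te_HVAC install = (1 + 4·4 + 13)/6 = 30/6 = 5

Forward pass:
ES_Excavation = 0; EF_Excavation = 6
ES_Foundation = 0; EF_Foundation = 3
ES_Framing = 0; EF_Framing = 7
ES_Roofing = 7; EF_Roofing = 7+8 = 15
ES_Electrical rough-in = max(EF_Excavation=6, EF_Foundation=3) = 6; EF_Electrical rough-in = 6+2 = 8
ES_Plumbing rough-in = 3; EF_Plumbing rough-in = 3+5 = 8
ES_HVAC install = max(EF_Excavation=6, EF_Foundation=3, EF_Roofing=15, EF_Electrical rough-in=8, EF_Plumbing rough-in=8) = 15; EF_HVAC install = 15+5 = 20
Expected project duration μ = 20 hours. Critical path: Framing → Roofing → HVAC install.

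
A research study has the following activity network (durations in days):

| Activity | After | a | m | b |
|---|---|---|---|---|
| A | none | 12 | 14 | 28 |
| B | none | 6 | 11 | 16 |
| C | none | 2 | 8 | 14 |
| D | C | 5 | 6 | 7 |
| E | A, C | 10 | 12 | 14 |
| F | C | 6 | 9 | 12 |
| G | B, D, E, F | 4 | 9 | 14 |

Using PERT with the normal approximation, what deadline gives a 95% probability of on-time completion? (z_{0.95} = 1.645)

42.3 days

te_A = (12 + 4·14 + 28)/6 = 96/6 = 16; σ²_A = ((28−12)/6)² = 7.111
te_B = (6 + 4·11 + 16)/6 = 66/6 = 11; σ²_B = ((16−6)/6)² = 2.778
te_C = (2 + 4·8 + 14)/6 = 48/6 = 8; σ²_C = ((14−2)/6)² = 4.000
te_D = (5 + 4·6 + 7)/6 = 36/6 = 6; σ²_D = ((7−5)/6)² = 0.111
te_E = (10 + 4·12 + 14)/6 = 72/6 = 12; σ²_E = ((14−10)/6)² = 0.444
te_F = (6 + 4·9 + 12)/6 = 54/6 = 9; σ²_F = ((12−6)/6)² = 1.000
te_G = (4 + 4·9 + 14)/6 = 54/6 = 9; σ²_G = ((14−4)/6)² = 2.778

Forward pass:
ES_A = 0; EF_A = 16
ES_B = 0; EF_B = 11
ES_C = 0; EF_C = 8
ES_D = 8; EF_D = 8+6 = 14
ES_E = max(EF_A=16, EF_C=8) = 16; EF_E = 16+12 = 28
ES_F = 8; EF_F = 8+9 = 17
ES_G = max(EF_B=11, EF_D=14, EF_E=28, EF_F=17) = 28; EF_G = 28+9 = 37
Expected project duration μ = 37 days. Critical path: A → E → G.

Variance along critical path = 7.111 + 0.444 + 2.778 = 10.333; σ = 3.215 days.
D = μ + z·σ = 37 + 1.645·3.215 = 42.3 days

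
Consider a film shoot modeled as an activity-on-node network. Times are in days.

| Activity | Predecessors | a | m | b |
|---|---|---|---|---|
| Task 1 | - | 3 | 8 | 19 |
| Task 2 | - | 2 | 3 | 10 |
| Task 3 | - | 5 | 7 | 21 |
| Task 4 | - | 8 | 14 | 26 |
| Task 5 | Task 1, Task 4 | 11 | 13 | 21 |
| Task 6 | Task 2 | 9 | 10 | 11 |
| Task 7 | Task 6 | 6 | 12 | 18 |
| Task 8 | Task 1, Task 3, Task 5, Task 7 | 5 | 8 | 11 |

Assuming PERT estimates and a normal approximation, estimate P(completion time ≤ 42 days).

0.919

te_Task 1 = (3 + 4·8 + 19)/6 = 54/6 = 9; σ²_Task 1 = ((19−3)/6)² = 7.111
te_Task 2 = (2 + 4·3 + 10)/6 = 24/6 = 4; σ²_Task 2 = ((10−2)/6)² = 1.778
te_Task 3 = (5 + 4·7 + 21)/6 = 54/6 = 9; σ²_Task 3 = ((21−5)/6)² = 7.111
te_Task 4 = (8 + 4·14 + 26)/6 = 90/6 = 15; σ²_Task 4 = ((26−8)/6)² = 9.000
te_Task 5 = (11 + 4·13 + 21)/6 = 84/6 = 14; σ²_Task 5 = ((21−11)/6)² = 2.778
te_Task 6 = (9 + 4·10 + 11)/6 = 60/6 = 10; σ²_Task 6 = ((11−9)/6)² = 0.111
te_Task 7 = (6 + 4·12 + 18)/6 = 72/6 = 12; σ²_Task 7 = ((18−6)/6)² = 4.000
te_Task 8 = (5 + 4·8 + 11)/6 = 48/6 = 8; σ²_Task 8 = ((11−5)/6)² = 1.000

Forward pass:
ES_Task 1 = 0; EF_Task 1 = 9
ES_Task 2 = 0; EF_Task 2 = 4
ES_Task 3 = 0; EF_Task 3 = 9
ES_Task 4 = 0; EF_Task 4 = 15
ES_Task 5 = max(EF_Task 1=9, EF_Task 4=15) = 15; EF_Task 5 = 15+14 = 29
ES_Task 6 = 4; EF_Task 6 = 4+10 = 14
ES_Task 7 = 14; EF_Task 7 = 14+12 = 26
ES_Task 8 = max(EF_Task 1=9, EF_Task 3=9, EF_Task 5=29, EF_Task 7=26) = 29; EF_Task 8 = 29+8 = 37
Expected project duration μ = 37 days. Critical path: Task 4 → Task 5 → Task 8.

Variance along critical path = 9.000 + 2.778 + 1.000 = 12.778; σ = √12.778 = 3.575 days.
Z = (42 − 37) / 3.575 = 1.399
P(T ≤ 42) = Φ(1.399) ≈ 0.919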